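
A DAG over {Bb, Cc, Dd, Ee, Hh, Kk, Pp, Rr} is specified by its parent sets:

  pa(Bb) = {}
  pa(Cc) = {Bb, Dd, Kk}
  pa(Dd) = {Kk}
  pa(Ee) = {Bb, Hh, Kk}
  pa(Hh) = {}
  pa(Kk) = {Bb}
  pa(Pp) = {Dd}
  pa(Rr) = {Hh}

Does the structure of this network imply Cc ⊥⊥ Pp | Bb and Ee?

We examine all 4 paths between Cc and Pp:
  1. Cc ← Dd → Pp — Dd:fork[open] ⇒ active
  2. Cc ← Kk → Dd → Pp — Kk:fork[open]; Dd:chain[open] ⇒ active
  3. Cc ← Bb → Kk → Dd → Pp — Bb:fork[blocks]; Kk:chain[open]; Dd:chain[open] ⇒ blocked
  4. Cc ← Bb → Ee ← Kk → Dd → Pp — Bb:fork[blocks]; Ee:collider[open]; Kk:fork[open]; Dd:chain[open] ⇒ blocked
At least one path is unblocked, so d-separation fails.

No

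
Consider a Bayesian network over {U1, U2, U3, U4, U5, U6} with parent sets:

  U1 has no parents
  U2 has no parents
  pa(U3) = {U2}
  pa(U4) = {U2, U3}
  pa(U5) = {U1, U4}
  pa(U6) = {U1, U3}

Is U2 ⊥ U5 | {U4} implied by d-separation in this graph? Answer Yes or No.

There are 4 undirected paths between U2 and U5; checking each against the conditioning set {U4}:
Path 1: U2 → U4 → U5
  U4 is a chain here and U4 is conditioned on, so the path is blocked at U4.
Path 2: U2 → U4 ← U3 → U6 ← U1 → U5
  U6 is a collider here and neither U6 nor any of its descendants is conditioned on, so the collider stays closed — the path is blocked at U6.
Path 3: U2 → U3 → U4 → U5
  U4 is a chain here and U4 is conditioned on, so the path is blocked at U4.
Path 4: U2 → U3 → U6 ← U1 → U5
  U6 is a collider here and neither U6 nor any of its descendants is conditioned on, so the collider stays closed — the path is blocked at U6.
Since every path is blocked, d-separation holds.

Yes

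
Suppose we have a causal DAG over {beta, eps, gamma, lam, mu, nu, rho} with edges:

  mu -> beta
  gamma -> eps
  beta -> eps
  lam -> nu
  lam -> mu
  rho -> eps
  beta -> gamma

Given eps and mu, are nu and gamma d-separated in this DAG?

Yes — nu and gamma are d-separated given {eps, mu}.

We examine all 2 paths between nu and gamma:
Path 1: nu ← lam → mu → beta → eps ← gamma
  mu is a chain here and mu is conditioned on, so the path is blocked at mu.
Path 2: nu ← lam → mu → beta → gamma
  mu is a chain here and mu is conditioned on, so the path is blocked at mu.
All paths are blocked; nu ⊥ gamma | {eps, mu} holds.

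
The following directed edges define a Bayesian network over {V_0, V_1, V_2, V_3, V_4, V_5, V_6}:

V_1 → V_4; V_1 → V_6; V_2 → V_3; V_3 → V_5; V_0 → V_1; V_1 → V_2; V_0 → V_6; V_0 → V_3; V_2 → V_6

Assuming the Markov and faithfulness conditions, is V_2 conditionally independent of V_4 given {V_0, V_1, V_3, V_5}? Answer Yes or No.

Yes

Enumerating the 5 paths from V_2 to V_4 and testing each for blocking by {V_0, V_1, V_3, V_5}:
  1. V_2 → V_6 ← V_1 → V_4 — V_6:collider[blocks]; V_1:fork[blocks] ⇒ blocked
  2. V_2 → V_6 ← V_0 → V_1 → V_4 — V_6:collider[blocks]; V_0:fork[blocks]; V_1:chain[blocks] ⇒ blocked
  3. V_2 → V_3 ← V_0 → V_6 ← V_1 → V_4 — V_3:collider[open]; V_0:fork[blocks]; V_6:collider[blocks]; V_1:fork[blocks] ⇒ blocked
  4. V_2 → V_3 ← V_0 → V_1 → V_4 — V_3:collider[open]; V_0:fork[blocks]; V_1:chain[blocks] ⇒ blocked
  5. V_2 ← V_1 → V_4 — V_1:fork[blocks] ⇒ blocked
Every path is blocked, so V_2 and V_4 are d-separated given {V_0, V_1, V_3, V_5}.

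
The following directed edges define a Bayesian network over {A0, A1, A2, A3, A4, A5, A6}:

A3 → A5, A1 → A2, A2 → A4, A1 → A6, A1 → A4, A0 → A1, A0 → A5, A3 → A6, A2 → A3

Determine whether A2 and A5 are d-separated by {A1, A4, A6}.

6 paths connect A2 and A5; each must be blocked for d-separation to hold:
  1. A2 → A4 ← A1 ← A0 → A5 — A4:collider[open]; A1:chain[blocks]; A0:fork[open] ⇒ blocked
  2. A2 → A4 ← A1 → A6 ← A3 → A5 — A4:collider[open]; A1:fork[blocks]; A6:collider[open]; A3:fork[open] ⇒ blocked
  3. A2 ← A1 ← A0 → A5 — A1:chain[blocks]; A0:fork[open] ⇒ blocked
  4. A2 ← A1 → A6 ← A3 → A5 — A1:fork[blocks]; A6:collider[open]; A3:fork[open] ⇒ blocked
  5. A2 → A3 → A6 ← A1 ← A0 → A5 — A3:chain[open]; A6:collider[open]; A1:chain[blocks]; A0:fork[open] ⇒ blocked
  6. A2 → A3 → A5 — A3:chain[open] ⇒ active
Since the path A2 → A3 → A5 is active, A2 and A5 are not d-separated given {A1, A4, A6}.

No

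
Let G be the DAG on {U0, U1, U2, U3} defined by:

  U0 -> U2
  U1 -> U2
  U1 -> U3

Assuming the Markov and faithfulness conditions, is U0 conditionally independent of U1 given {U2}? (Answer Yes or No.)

No

There is one path between U0 and U1:
Path 1: U0 → U2 ← U1
  U2 is a collider and U2 is conditioned on, which opens it — no node blocks this path, so it is active.
Because an active path exists, U0 and U1 are not d-separated.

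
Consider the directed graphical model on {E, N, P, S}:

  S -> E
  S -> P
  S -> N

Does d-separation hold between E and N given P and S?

The only undirected path from E to N is:
Path 1: E ← S → N
  S is a fork here and S is conditioned on, so the path is blocked at S.
All paths are blocked; E ⊥ N | {P, S} holds.

Yes — E and N are d-separated given {P, S}.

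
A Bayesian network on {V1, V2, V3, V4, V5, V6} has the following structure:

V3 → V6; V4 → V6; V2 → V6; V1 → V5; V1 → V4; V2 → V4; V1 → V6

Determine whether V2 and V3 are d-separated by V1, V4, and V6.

3 paths connect V2 and V3; each must be blocked for d-separation to hold:
Path 1: V2 → V6 ← V3
  V6 is a collider and V6 is conditioned on, which opens it — no node blocks this path, so it is active.
Path 2: V2 → V4 → V6 ← V3
  V4 is a chain here and V4 is conditioned on, so the path is blocked at V4.
Path 3: V2 → V4 ← V1 → V6 ← V3
  V1 is a fork here and V1 is conditioned on, so the path is blocked at V1.
Because an active path exists, V2 and V3 are not d-separated.

No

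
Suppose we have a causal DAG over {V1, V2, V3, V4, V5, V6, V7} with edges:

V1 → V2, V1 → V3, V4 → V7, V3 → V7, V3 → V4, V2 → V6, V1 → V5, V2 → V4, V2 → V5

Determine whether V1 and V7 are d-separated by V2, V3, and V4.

6 paths connect V1 and V7; each must be blocked for d-separation to hold:
  1. V1 → V3 → V7 — V3:chain[blocks] ⇒ blocked
  2. V1 → V3 → V4 → V7 — V3:chain[blocks]; V4:chain[blocks] ⇒ blocked
  3. V1 → V2 → V4 ← V3 → V7 — V2:chain[blocks]; V4:collider[open]; V3:fork[blocks] ⇒ blocked
  4. V1 → V2 → V4 → V7 — V2:chain[blocks]; V4:chain[blocks] ⇒ blocked
  5. V1 → V5 ← V2 → V4 ← V3 → V7 — V5:collider[blocks]; V2:fork[blocks]; V4:collider[open]; V3:fork[blocks] ⇒ blocked
  6. V1 → V5 ← V2 → V4 → V7 — V5:collider[blocks]; V2:fork[blocks]; V4:chain[blocks] ⇒ blocked
Since every path is blocked, d-separation holds.

Yes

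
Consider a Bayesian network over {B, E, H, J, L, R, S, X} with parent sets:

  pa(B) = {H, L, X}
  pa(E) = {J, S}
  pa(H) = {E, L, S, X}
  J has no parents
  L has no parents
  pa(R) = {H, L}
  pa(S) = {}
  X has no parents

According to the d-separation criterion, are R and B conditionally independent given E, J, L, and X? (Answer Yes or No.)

Enumerating the 6 paths from R to B and testing each for blocking by {E, J, L, X}:
Path 1: R ← L → B
  L is a fork here and L is conditioned on, so the path is blocked at L.
Path 2: R ← L → H ← X → B
  L is a fork here and L is conditioned on, so the path is blocked at L.
Path 3: R ← L → H → B
  L is a fork here and L is conditioned on, so the path is blocked at L.
Path 4: R ← H ← X → B
  X is a fork here and X is conditioned on, so the path is blocked at X.
Path 5: R ← H → B
  H is a fork and H is not conditioned on — no node blocks this path, so it is active.
Path 6: R ← H ← L → B
  L is a fork here and L is conditioned on, so the path is blocked at L.
At least one path is unblocked, so d-separation fails.

No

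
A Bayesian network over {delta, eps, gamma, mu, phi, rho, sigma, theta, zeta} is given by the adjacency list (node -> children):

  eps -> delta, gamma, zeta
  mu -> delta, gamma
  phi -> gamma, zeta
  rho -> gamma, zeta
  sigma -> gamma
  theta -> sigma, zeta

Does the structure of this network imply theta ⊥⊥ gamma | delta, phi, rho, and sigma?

5 paths connect theta and gamma; each must be blocked for d-separation to hold:
Path 1: theta → sigma → gamma
  sigma is a chain here and sigma is conditioned on, so the path is blocked at sigma.
Path 2: theta → zeta ← phi → gamma
  zeta is a collider here and neither zeta nor any of its descendants is conditioned on, so the collider stays closed — the path is blocked at zeta.
Path 3: theta → zeta ← eps → gamma
  zeta is a collider here and neither zeta nor any of its descendants is conditioned on, so the collider stays closed — the path is blocked at zeta.
Path 4: theta → zeta ← eps → delta ← mu → gamma
  zeta is a collider here and neither zeta nor any of its descendants is conditioned on, so the collider stays closed — the path is blocked at zeta.
Path 5: theta → zeta ← rho → gamma
  zeta is a collider here and neither zeta nor any of its descendants is conditioned on, so the collider stays closed — the path is blocked at zeta.
All paths are blocked; theta ⊥ gamma | {delta, phi, rho, sigma} holds.

Yes — theta and gamma are d-separated given {delta, phi, rho, sigma}.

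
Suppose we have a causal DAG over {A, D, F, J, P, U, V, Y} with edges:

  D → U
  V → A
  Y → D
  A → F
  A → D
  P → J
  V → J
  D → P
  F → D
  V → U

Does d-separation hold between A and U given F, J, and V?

No

There are 6 undirected paths between A and U; checking each against the conditioning set {F, J, V}:
Path 1: A ← V → J ← P ← D → U
  V is a fork here and V is conditioned on, so the path is blocked at V.
Path 2: A ← V → U
  V is a fork here and V is conditioned on, so the path is blocked at V.
Path 3: A → D → P → J ← V → U
  V is a fork here and V is conditioned on, so the path is blocked at V.
Path 4: A → D → U
  D is a chain and D is not conditioned on — no node blocks this path, so it is active.
Path 5: A → F → D → P → J ← V → U
  F is a chain here and F is conditioned on, so the path is blocked at F.
Path 6: A → F → D → U
  F is a chain here and F is conditioned on, so the path is blocked at F.
Since the path A → D → U is active, A and U are not d-separated given {F, J, V}.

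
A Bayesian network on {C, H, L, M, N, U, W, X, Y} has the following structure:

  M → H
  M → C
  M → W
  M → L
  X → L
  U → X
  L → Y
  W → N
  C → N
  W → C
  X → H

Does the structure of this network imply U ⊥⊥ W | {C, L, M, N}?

Yes

We examine all 6 paths between U and W:
Path 1: U → X → L ← M → C → N ← W
  M is a fork here and M is conditioned on, so the path is blocked at M.
Path 2: U → X → L ← M → C ← W
  M is a fork here and M is conditioned on, so the path is blocked at M.
Path 3: U → X → L ← M → W
  M is a fork here and M is conditioned on, so the path is blocked at M.
Path 4: U → X → H ← M → C → N ← W
  H is a collider here and neither H nor any of its descendants is conditioned on, so the collider stays closed — the path is blocked at H.
Path 5: U → X → H ← M → C ← W
  H is a collider here and neither H nor any of its descendants is conditioned on, so the collider stays closed — the path is blocked at H.
Path 6: U → X → H ← M → W
  H is a collider here and neither H nor any of its descendants is conditioned on, so the collider stays closed — the path is blocked at H.
All paths are blocked; U ⊥ W | {C, L, M, N} holds.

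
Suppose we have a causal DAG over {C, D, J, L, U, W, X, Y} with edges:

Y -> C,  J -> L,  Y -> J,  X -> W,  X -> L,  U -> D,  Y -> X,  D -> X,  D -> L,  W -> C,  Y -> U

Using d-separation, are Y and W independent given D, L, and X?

Yes

There are 6 undirected paths between Y and W; checking each against the conditioning set {D, L, X}:
Path 1: Y → U → D → X → W
  D is a chain here and D is conditioned on, so the path is blocked at D.
Path 2: Y → U → D → L ← X → W
  D is a chain here and D is conditioned on, so the path is blocked at D.
Path 3: Y → X → W
  X is a chain here and X is conditioned on, so the path is blocked at X.
Path 4: Y → C ← W
  C is a collider here and neither C nor any of its descendants is conditioned on, so the collider stays closed — the path is blocked at C.
Path 5: Y → J → L ← D → X → W
  D is a fork here and D is conditioned on, so the path is blocked at D.
Path 6: Y → J → L ← X → W
  X is a fork here and X is conditioned on, so the path is blocked at X.
Every path is blocked, so Y and W are d-separated given {D, L, X}.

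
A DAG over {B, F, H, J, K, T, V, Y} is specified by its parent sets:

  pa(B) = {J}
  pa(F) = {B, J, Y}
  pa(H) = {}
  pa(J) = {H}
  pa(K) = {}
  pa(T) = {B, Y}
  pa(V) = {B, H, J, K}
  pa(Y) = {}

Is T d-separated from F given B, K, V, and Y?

Yes

We examine all 5 paths between T and F:
Path 1: T ← B → F
  B is a fork here and B is conditioned on, so the path is blocked at B.
Path 2: T ← B ← J → F
  B is a chain here and B is conditioned on, so the path is blocked at B.
Path 3: T ← B → V ← J → F
  B is a fork here and B is conditioned on, so the path is blocked at B.
Path 4: T ← B → V ← H → J → F
  B is a fork here and B is conditioned on, so the path is blocked at B.
Path 5: T ← Y → F
  Y is a fork here and Y is conditioned on, so the path is blocked at Y.
Every path is blocked, so T and F are d-separated given {B, K, V, Y}.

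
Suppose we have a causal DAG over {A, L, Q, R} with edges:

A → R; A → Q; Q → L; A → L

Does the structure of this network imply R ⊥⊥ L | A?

There are 2 undirected paths between R and L; checking each against the conditioning set {A}:
Path 1: R ← A → Q → L
  A is a fork here and A is conditioned on, so the path is blocked at A.
Path 2: R ← A → L
  A is a fork here and A is conditioned on, so the path is blocked at A.
All paths are blocked; R ⊥ L | {A} holds.

Yes — R and L are d-separated given {A}.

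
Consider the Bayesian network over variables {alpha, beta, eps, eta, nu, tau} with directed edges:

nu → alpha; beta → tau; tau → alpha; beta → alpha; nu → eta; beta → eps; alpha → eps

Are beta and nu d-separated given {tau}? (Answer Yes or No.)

There are 3 undirected paths between beta and nu; checking each against the conditioning set {tau}:
Path 1: beta → alpha ← nu
  alpha is a collider here and neither alpha nor any of its descendants is conditioned on, so the collider stays closed — the path is blocked at alpha.
Path 2: beta → eps ← alpha ← nu
  eps is a collider here and neither eps nor any of its descendants is conditioned on, so the collider stays closed — the path is blocked at eps.
Path 3: beta → tau → alpha ← nu
  tau is a chain here and tau is conditioned on, so the path is blocked at tau.
All paths are blocked; beta ⊥ nu | {tau} holds.

Yes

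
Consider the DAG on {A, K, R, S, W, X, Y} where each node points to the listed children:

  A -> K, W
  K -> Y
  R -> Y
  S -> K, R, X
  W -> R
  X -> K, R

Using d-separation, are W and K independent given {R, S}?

No

Enumerating the 6 paths from W to K and testing each for blocking by {R, S}:
Path 1: W ← A → K
  A is a fork and A is not conditioned on — no node blocks this path, so it is active.
Path 2: W → R ← X → K
  R is a collider and R is conditioned on, which opens it; X is a fork and X is not conditioned on — no node blocks this path, so it is active.
Path 3: W → R ← X ← S → K
  S is a fork here and S is conditioned on, so the path is blocked at S.
Path 4: W → R ← S → X → K
  S is a fork here and S is conditioned on, so the path is blocked at S.
Path 5: W → R ← S → K
  S is a fork here and S is conditioned on, so the path is blocked at S.
Path 6: W → R → Y ← K
  R is a chain here and R is conditioned on, so the path is blocked at R.
Since the path W ← A → K is active, W and K are not d-separated given {R, S}.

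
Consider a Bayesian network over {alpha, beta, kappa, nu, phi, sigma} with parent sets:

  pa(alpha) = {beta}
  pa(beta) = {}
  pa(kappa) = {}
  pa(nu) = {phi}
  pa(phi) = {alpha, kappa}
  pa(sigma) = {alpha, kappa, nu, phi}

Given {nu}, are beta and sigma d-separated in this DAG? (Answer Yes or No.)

There are 4 undirected paths between beta and sigma; checking each against the conditioning set {nu}:
Path 1: beta → alpha → sigma
  alpha is a chain and alpha is not conditioned on — no node blocks this path, so it is active.
Path 2: beta → alpha → phi ← kappa → sigma
  alpha is a chain and alpha is not conditioned on; phi is a collider and its descendant nu is conditioned on, which opens it; kappa is a fork and kappa is not conditioned on — no node blocks this path, so it is active.
Path 3: beta → alpha → phi → nu → sigma
  nu is a chain here and nu is conditioned on, so the path is blocked at nu.
Path 4: beta → alpha → phi → sigma
  alpha is a chain and alpha is not conditioned on; phi is a chain and phi is not conditioned on — no node blocks this path, so it is active.
Because an active path exists, beta and sigma are not d-separated.

No — beta and sigma are not d-separated given {nu}.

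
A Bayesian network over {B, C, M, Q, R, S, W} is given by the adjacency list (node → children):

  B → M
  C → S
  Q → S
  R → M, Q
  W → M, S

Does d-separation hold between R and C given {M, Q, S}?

No

2 paths connect R and C; each must be blocked for d-separation to hold:
  1. R → Q → S ← C — Q:chain[blocks]; S:collider[open] ⇒ blocked
  2. R → M ← W → S ← C — M:collider[open]; W:fork[open]; S:collider[open] ⇒ active
At least one path is unblocked, so d-separation fails.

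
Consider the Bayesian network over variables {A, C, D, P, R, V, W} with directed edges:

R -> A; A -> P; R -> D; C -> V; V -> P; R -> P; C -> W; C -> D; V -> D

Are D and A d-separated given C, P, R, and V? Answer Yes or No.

Yes — D and A are d-separated given {C, P, R, V}.

We examine all 6 paths between D and A:
  1. D ← V → P ← A — V:fork[blocks]; P:collider[open] ⇒ blocked
  2. D ← V → P ← R → A — V:fork[blocks]; P:collider[open]; R:fork[blocks] ⇒ blocked
  3. D ← C → V → P ← A — C:fork[blocks]; V:chain[blocks]; P:collider[open] ⇒ blocked
  4. D ← C → V → P ← R → A — C:fork[blocks]; V:chain[blocks]; P:collider[open]; R:fork[blocks] ⇒ blocked
  5. D ← R → A — R:fork[blocks] ⇒ blocked
  6. D ← R → P ← A — R:fork[blocks]; P:collider[open] ⇒ blocked
All paths are blocked; D ⊥ A | {C, P, R, V} holds.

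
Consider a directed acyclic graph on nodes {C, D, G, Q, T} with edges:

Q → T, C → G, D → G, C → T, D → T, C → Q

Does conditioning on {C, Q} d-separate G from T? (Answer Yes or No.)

Enumerating the 3 paths from G to T and testing each for blocking by {C, Q}:
  1. G ← C → Q → T — C:fork[blocks]; Q:chain[blocks] ⇒ blocked
  2. G ← C → T — C:fork[blocks] ⇒ blocked
  3. G ← D → T — D:fork[open] ⇒ active
Since the path G ← D → T is active, G and T are not d-separated given {C, Q}.

No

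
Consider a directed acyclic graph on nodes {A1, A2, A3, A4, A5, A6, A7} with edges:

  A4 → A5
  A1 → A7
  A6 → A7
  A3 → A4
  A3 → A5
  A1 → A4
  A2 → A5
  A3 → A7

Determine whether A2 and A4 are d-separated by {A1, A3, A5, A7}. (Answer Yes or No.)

Enumerating the 3 paths from A2 to A4 and testing each for blocking by {A1, A3, A5, A7}:
Path 1: A2 → A5 ← A4
  A5 is a collider and A5 is conditioned on, which opens it — no node blocks this path, so it is active.
Path 2: A2 → A5 ← A3 → A4
  A3 is a fork here and A3 is conditioned on, so the path is blocked at A3.
Path 3: A2 → A5 ← A3 → A7 ← A1 → A4
  A3 is a fork here and A3 is conditioned on, so the path is blocked at A3.
Because an active path exists, A2 and A4 are not d-separated.

No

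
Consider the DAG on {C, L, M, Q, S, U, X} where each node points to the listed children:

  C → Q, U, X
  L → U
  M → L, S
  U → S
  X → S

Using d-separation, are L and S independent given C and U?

Enumerating the 3 paths from L to S and testing each for blocking by {C, U}:
  1. L ← M → S — M:fork[open] ⇒ active
  2. L → U ← C → X → S — U:collider[open]; C:fork[blocks]; X:chain[open] ⇒ blocked
  3. L → U → S — U:chain[blocks] ⇒ blocked
Because an active path exists, L and S are not d-separated.

No — L and S are not d-separated given {C, U}.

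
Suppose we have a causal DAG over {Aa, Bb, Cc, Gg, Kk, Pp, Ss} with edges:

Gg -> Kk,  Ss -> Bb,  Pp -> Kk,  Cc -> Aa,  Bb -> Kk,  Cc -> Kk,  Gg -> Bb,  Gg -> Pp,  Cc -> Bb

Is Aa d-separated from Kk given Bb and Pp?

No — Aa and Kk are not d-separated given {Bb, Pp}.

We examine all 4 paths between Aa and Kk:
Path 1: Aa ← Cc → Kk
  Cc is a fork and Cc is not conditioned on — no node blocks this path, so it is active.
Path 2: Aa ← Cc → Bb ← Gg → Pp → Kk
  Pp is a chain here and Pp is conditioned on, so the path is blocked at Pp.
Path 3: Aa ← Cc → Bb ← Gg → Kk
  Cc is a fork and Cc is not conditioned on; Bb is a collider and Bb is conditioned on, which opens it; Gg is a fork and Gg is not conditioned on — no node blocks this path, so it is active.
Path 4: Aa ← Cc → Bb → Kk
  Bb is a chain here and Bb is conditioned on, so the path is blocked at Bb.
At least one path is unblocked, so d-separation fails.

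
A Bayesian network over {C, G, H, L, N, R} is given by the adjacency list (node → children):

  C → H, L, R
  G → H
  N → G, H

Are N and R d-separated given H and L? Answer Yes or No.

No — N and R are not d-separated given {H, L}.

We examine all 2 paths between N and R:
  1. N → G → H ← C → R — G:chain[open]; H:collider[open]; C:fork[open] ⇒ active
  2. N → H ← C → R — H:collider[open]; C:fork[open] ⇒ active
Since the path N → G → H ← C → R is active, N and R are not d-separated given {H, L}.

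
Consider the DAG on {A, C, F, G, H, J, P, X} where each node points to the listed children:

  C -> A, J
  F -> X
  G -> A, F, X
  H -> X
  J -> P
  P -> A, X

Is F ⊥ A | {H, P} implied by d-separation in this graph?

6 paths connect F and A; each must be blocked for d-separation to hold:
Path 1: F → X ← P ← J ← C → A
  X is a collider here and neither X nor any of its descendants is conditioned on, so the collider stays closed — the path is blocked at X.
Path 2: F → X ← P → A
  X is a collider here and neither X nor any of its descendants is conditioned on, so the collider stays closed — the path is blocked at X.
Path 3: F → X ← G → A
  X is a collider here and neither X nor any of its descendants is conditioned on, so the collider stays closed — the path is blocked at X.
Path 4: F ← G → X ← P ← J ← C → A
  X is a collider here and neither X nor any of its descendants is conditioned on, so the collider stays closed — the path is blocked at X.
Path 5: F ← G → X ← P → A
  X is a collider here and neither X nor any of its descendants is conditioned on, so the collider stays closed — the path is blocked at X.
Path 6: F ← G → A
  G is a fork and G is not conditioned on — no node blocks this path, so it is active.
Since the path F ← G → A is active, F and A are not d-separated given {H, P}.

No — F and A are not d-separated given {H, P}.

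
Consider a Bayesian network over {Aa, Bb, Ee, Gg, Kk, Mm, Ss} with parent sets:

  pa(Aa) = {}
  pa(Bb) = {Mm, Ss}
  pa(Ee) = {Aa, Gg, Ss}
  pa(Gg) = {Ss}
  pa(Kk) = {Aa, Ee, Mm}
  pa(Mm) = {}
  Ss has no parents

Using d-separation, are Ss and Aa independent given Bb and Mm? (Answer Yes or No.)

We examine all 6 paths between Ss and Aa:
Path 1: Ss → Gg → Ee → Kk ← Aa
  Kk is a collider here and neither Kk nor any of its descendants is conditioned on, so the collider stays closed — the path is blocked at Kk.
Path 2: Ss → Gg → Ee ← Aa
  Ee is a collider here and neither Ee nor any of its descendants is conditioned on, so the collider stays closed — the path is blocked at Ee.
Path 3: Ss → Ee → Kk ← Aa
  Kk is a collider here and neither Kk nor any of its descendants is conditioned on, so the collider stays closed — the path is blocked at Kk.
Path 4: Ss → Ee ← Aa
  Ee is a collider here and neither Ee nor any of its descendants is conditioned on, so the collider stays closed — the path is blocked at Ee.
Path 5: Ss → Bb ← Mm → Kk ← Ee ← Aa
  Mm is a fork here and Mm is conditioned on, so the path is blocked at Mm.
Path 6: Ss → Bb ← Mm → Kk ← Aa
  Mm is a fork here and Mm is conditioned on, so the path is blocked at Mm.
Every path is blocked, so Ss and Aa are d-separated given {Bb, Mm}.

Yes — Ss and Aa are d-separated given {Bb, Mm}.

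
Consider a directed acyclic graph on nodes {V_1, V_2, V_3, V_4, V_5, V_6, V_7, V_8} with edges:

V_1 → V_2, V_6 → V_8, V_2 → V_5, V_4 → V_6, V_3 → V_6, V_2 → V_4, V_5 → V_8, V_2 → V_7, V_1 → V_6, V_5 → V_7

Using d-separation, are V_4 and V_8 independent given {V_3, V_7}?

No

We examine all 6 paths between V_4 and V_8:
  1. V_4 ← V_2 → V_7 ← V_5 → V_8 — V_2:fork[open]; V_7:collider[open]; V_5:fork[open] ⇒ active
  2. V_4 ← V_2 → V_5 → V_8 — V_2:fork[open]; V_5:chain[open] ⇒ active
  3. V_4 ← V_2 ← V_1 → V_6 → V_8 — V_2:chain[open]; V_1:fork[open]; V_6:chain[open] ⇒ active
  4. V_4 → V_6 → V_8 — V_6:chain[open] ⇒ active
  5. V_4 → V_6 ← V_1 → V_2 → V_7 ← V_5 → V_8 — V_6:collider[blocks]; V_1:fork[open]; V_2:chain[open]; V_7:collider[open]; V_5:fork[open] ⇒ blocked
  6. V_4 → V_6 ← V_1 → V_2 → V_5 → V_8 — V_6:collider[blocks]; V_1:fork[open]; V_2:chain[open]; V_5:chain[open] ⇒ blocked
Because an active path exists, V_4 and V_8 are not d-separated.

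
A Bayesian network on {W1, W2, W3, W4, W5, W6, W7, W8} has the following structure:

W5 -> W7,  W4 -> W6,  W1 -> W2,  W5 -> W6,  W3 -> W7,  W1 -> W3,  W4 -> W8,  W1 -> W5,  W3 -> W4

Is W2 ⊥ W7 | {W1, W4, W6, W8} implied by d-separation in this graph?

Yes

4 paths connect W2 and W7; each must be blocked for d-separation to hold:
Path 1: W2 ← W1 → W3 → W7
  W1 is a fork here and W1 is conditioned on, so the path is blocked at W1.
Path 2: W2 ← W1 → W3 → W4 → W6 ← W5 → W7
  W1 is a fork here and W1 is conditioned on, so the path is blocked at W1.
Path 3: W2 ← W1 → W5 → W7
  W1 is a fork here and W1 is conditioned on, so the path is blocked at W1.
Path 4: W2 ← W1 → W5 → W6 ← W4 ← W3 → W7
  W1 is a fork here and W1 is conditioned on, so the path is blocked at W1.
All paths are blocked; W2 ⊥ W7 | {W1, W4, W6, W8} holds.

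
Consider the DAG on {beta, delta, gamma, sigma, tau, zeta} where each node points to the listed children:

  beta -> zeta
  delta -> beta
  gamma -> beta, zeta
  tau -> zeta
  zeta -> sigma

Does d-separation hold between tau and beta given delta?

We examine all 2 paths between tau and beta:
Path 1: tau → zeta ← beta
  zeta is a collider here and neither zeta nor any of its descendants is conditioned on, so the collider stays closed — the path is blocked at zeta.
Path 2: tau → zeta ← gamma → beta
  zeta is a collider here and neither zeta nor any of its descendants is conditioned on, so the collider stays closed — the path is blocked at zeta.
Since every path is blocked, d-separation holds.

Yes — tau and beta are d-separated given {delta}.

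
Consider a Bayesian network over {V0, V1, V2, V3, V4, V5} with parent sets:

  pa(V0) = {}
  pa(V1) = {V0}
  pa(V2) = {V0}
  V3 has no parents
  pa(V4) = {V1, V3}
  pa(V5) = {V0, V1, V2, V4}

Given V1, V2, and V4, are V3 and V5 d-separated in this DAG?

There are 4 undirected paths between V3 and V5; checking each against the conditioning set {V1, V2, V4}:
Path 1: V3 → V4 → V5
  V4 is a chain here and V4 is conditioned on, so the path is blocked at V4.
Path 2: V3 → V4 ← V1 ← V0 → V5
  V1 is a chain here and V1 is conditioned on, so the path is blocked at V1.
Path 3: V3 → V4 ← V1 ← V0 → V2 → V5
  V1 is a chain here and V1 is conditioned on, so the path is blocked at V1.
Path 4: V3 → V4 ← V1 → V5
  V1 is a fork here and V1 is conditioned on, so the path is blocked at V1.
All paths are blocked; V3 ⊥ V5 | {V1, V2, V4} holds.

Yes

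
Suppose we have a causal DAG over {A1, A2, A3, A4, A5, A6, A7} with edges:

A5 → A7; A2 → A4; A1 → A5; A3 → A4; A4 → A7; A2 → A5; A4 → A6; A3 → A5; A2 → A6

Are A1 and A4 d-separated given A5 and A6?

Enumerating the 4 paths from A1 to A4 and testing each for blocking by {A5, A6}:
Path 1: A1 → A5 ← A2 → A4
  A5 is a collider and A5 is conditioned on, which opens it; A2 is a fork and A2 is not conditioned on — no node blocks this path, so it is active.
Path 2: A1 → A5 ← A2 → A6 ← A4
  A5 is a collider and A5 is conditioned on, which opens it; A2 is a fork and A2 is not conditioned on; A6 is a collider and A6 is conditioned on, which opens it — no node blocks this path, so it is active.
Path 3: A1 → A5 → A7 ← A4
  A5 is a chain here and A5 is conditioned on, so the path is blocked at A5.
Path 4: A1 → A5 ← A3 → A4
  A5 is a collider and A5 is conditioned on, which opens it; A3 is a fork and A3 is not conditioned on — no node blocks this path, so it is active.
Because an active path exists, A1 and A4 are not d-separated.

No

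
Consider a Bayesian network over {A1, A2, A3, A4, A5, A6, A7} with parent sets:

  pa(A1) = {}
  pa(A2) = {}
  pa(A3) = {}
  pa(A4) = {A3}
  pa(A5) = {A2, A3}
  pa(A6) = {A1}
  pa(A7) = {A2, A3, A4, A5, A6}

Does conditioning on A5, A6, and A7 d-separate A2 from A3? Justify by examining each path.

No

We examine all 6 paths between A2 and A3:
Path 1: A2 → A7 ← A5 ← A3
  A5 is a chain here and A5 is conditioned on, so the path is blocked at A5.
Path 2: A2 → A7 ← A3
  A7 is a collider and A7 is conditioned on, which opens it — no node blocks this path, so it is active.
Path 3: A2 → A7 ← A4 ← A3
  A7 is a collider and A7 is conditioned on, which opens it; A4 is a chain and A4 is not conditioned on — no node blocks this path, so it is active.
Path 4: A2 → A5 → A7 ← A3
  A5 is a chain here and A5 is conditioned on, so the path is blocked at A5.
Path 5: A2 → A5 → A7 ← A4 ← A3
  A5 is a chain here and A5 is conditioned on, so the path is blocked at A5.
Path 6: A2 → A5 ← A3
  A5 is a collider and A5 is conditioned on, which opens it — no node blocks this path, so it is active.
Because an active path exists, A2 and A3 are not d-separated.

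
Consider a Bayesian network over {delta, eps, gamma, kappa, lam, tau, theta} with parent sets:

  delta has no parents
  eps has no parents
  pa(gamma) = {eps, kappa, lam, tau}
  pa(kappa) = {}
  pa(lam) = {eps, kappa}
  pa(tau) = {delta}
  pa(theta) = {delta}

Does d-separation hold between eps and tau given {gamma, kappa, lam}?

3 paths connect eps and tau; each must be blocked for d-separation to hold:
Path 1: eps → lam ← kappa → gamma ← tau
  kappa is a fork here and kappa is conditioned on, so the path is blocked at kappa.
Path 2: eps → lam → gamma ← tau
  lam is a chain here and lam is conditioned on, so the path is blocked at lam.
Path 3: eps → gamma ← tau
  gamma is a collider and gamma is conditioned on, which opens it — no node blocks this path, so it is active.
Since the path eps → gamma ← tau is active, eps and tau are not d-separated given {gamma, kappa, lam}.

No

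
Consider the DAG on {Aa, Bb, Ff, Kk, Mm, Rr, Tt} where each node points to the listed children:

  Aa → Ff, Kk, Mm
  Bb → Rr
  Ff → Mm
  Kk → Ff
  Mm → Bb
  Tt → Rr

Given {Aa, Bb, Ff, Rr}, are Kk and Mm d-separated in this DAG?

Yes — Kk and Mm are d-separated given {Aa, Bb, Ff, Rr}.

Enumerating the 4 paths from Kk to Mm and testing each for blocking by {Aa, Bb, Ff, Rr}:
Path 1: Kk ← Aa → Ff → Mm
  Aa is a fork here and Aa is conditioned on, so the path is blocked at Aa.
Path 2: Kk ← Aa → Mm
  Aa is a fork here and Aa is conditioned on, so the path is blocked at Aa.
Path 3: Kk → Ff ← Aa → Mm
  Aa is a fork here and Aa is conditioned on, so the path is blocked at Aa.
Path 4: Kk → Ff → Mm
  Ff is a chain here and Ff is conditioned on, so the path is blocked at Ff.
Every path is blocked, so Kk and Mm are d-separated given {Aa, Bb, Ff, Rr}.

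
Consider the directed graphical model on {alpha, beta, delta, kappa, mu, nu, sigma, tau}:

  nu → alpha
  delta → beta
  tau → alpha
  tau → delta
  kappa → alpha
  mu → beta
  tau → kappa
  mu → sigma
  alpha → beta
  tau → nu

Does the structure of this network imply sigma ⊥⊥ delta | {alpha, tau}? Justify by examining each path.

Yes

Enumerating the 4 paths from sigma to delta and testing each for blocking by {alpha, tau}:
  1. sigma ← mu → beta ← delta — mu:fork[open]; beta:collider[blocks] ⇒ blocked
  2. sigma ← mu → beta ← alpha ← kappa ← tau → delta — mu:fork[open]; beta:collider[blocks]; alpha:chain[blocks]; kappa:chain[open]; tau:fork[blocks] ⇒ blocked
  3. sigma ← mu → beta ← alpha ← nu ← tau → delta — mu:fork[open]; beta:collider[blocks]; alpha:chain[blocks]; nu:chain[open]; tau:fork[blocks] ⇒ blocked
  4. sigma ← mu → beta ← alpha ← tau → delta — mu:fork[open]; beta:collider[blocks]; alpha:chain[blocks]; tau:fork[blocks] ⇒ blocked
All paths are blocked; sigma ⊥ delta | {alpha, tau} holds.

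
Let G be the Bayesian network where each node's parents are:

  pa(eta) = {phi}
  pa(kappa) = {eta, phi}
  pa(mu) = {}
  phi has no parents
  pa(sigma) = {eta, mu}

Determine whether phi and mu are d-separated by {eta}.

There are 2 undirected paths between phi and mu; checking each against the conditioning set {eta}:
  1. phi → eta → sigma ← mu — eta:chain[blocks]; sigma:collider[blocks] ⇒ blocked
  2. phi → kappa ← eta → sigma ← mu — kappa:collider[blocks]; eta:fork[blocks]; sigma:collider[blocks] ⇒ blocked
Since every path is blocked, d-separation holds.

Yes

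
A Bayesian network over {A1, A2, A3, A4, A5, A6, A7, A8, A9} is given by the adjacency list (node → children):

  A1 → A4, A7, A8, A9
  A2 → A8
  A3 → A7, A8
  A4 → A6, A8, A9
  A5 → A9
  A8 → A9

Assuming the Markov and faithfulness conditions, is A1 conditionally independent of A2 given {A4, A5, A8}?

No

Enumerating the 6 paths from A1 to A2 and testing each for blocking by {A4, A5, A8}:
  1. A1 → A4 → A9 ← A8 ← A2 — A4:chain[blocks]; A9:collider[blocks]; A8:chain[blocks] ⇒ blocked
  2. A1 → A4 → A8 ← A2 — A4:chain[blocks]; A8:collider[open] ⇒ blocked
  3. A1 → A9 ← A4 → A8 ← A2 — A9:collider[blocks]; A4:fork[blocks]; A8:collider[open] ⇒ blocked
  4. A1 → A9 ← A8 ← A2 — A9:collider[blocks]; A8:chain[blocks] ⇒ blocked
  5. A1 → A8 ← A2 — A8:collider[open] ⇒ active
  6. A1 → A7 ← A3 → A8 ← A2 — A7:collider[blocks]; A3:fork[open]; A8:collider[open] ⇒ blocked
At least one path is unblocked, so d-separation fails.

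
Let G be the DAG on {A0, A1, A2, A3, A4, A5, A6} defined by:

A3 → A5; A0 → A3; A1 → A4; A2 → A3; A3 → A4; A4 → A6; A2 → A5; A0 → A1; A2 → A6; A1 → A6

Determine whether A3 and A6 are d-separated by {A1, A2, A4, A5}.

Yes

Enumerating the 6 paths from A3 to A6 and testing each for blocking by {A1, A2, A4, A5}:
Path 1: A3 ← A2 → A6
  A2 is a fork here and A2 is conditioned on, so the path is blocked at A2.
Path 2: A3 → A4 ← A1 → A6
  A1 is a fork here and A1 is conditioned on, so the path is blocked at A1.
Path 3: A3 → A4 → A6
  A4 is a chain here and A4 is conditioned on, so the path is blocked at A4.
Path 4: A3 → A5 ← A2 → A6
  A2 is a fork here and A2 is conditioned on, so the path is blocked at A2.
Path 5: A3 ← A0 → A1 → A4 → A6
  A1 is a chain here and A1 is conditioned on, so the path is blocked at A1.
Path 6: A3 ← A0 → A1 → A6
  A1 is a chain here and A1 is conditioned on, so the path is blocked at A1.
Every path is blocked, so A3 and A6 are d-separated given {A1, A2, A4, A5}.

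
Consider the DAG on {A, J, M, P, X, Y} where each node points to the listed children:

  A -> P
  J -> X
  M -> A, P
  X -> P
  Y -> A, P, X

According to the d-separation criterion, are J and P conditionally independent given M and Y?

Enumerating the 4 paths from J to P and testing each for blocking by {M, Y}:
  1. J → X → P — X:chain[open] ⇒ active
  2. J → X ← Y → P — X:collider[blocks]; Y:fork[blocks] ⇒ blocked
  3. J → X ← Y → A → P — X:collider[blocks]; Y:fork[blocks]; A:chain[open] ⇒ blocked
  4. J → X ← Y → A ← M → P — X:collider[blocks]; Y:fork[blocks]; A:collider[blocks]; M:fork[blocks] ⇒ blocked
Since the path J → X → P is active, J and P are not d-separated given {M, Y}.

No — J and P are not d-separated given {M, Y}.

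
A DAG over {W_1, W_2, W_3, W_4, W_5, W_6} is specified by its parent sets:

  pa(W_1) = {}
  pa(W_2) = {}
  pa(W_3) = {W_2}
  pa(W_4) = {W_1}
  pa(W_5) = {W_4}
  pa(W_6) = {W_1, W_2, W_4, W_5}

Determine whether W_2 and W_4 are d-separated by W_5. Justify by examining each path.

Yes

There are 3 undirected paths between W_2 and W_4; checking each against the conditioning set {W_5}:
Path 1: W_2 → W_6 ← W_4
  W_6 is a collider here and neither W_6 nor any of its descendants is conditioned on, so the collider stays closed — the path is blocked at W_6.
Path 2: W_2 → W_6 ← W_1 → W_4
  W_6 is a collider here and neither W_6 nor any of its descendants is conditioned on, so the collider stays closed — the path is blocked at W_6.
Path 3: W_2 → W_6 ← W_5 ← W_4
  W_6 is a collider here and neither W_6 nor any of its descendants is conditioned on, so the collider stays closed — the path is blocked at W_6.
All paths are blocked; W_2 ⊥ W_4 | {W_5} holds.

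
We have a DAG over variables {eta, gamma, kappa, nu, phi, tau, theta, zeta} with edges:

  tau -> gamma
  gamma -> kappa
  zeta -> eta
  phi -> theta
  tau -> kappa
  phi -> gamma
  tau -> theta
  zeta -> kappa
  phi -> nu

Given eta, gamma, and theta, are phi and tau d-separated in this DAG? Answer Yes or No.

There are 3 undirected paths between phi and tau; checking each against the conditioning set {eta, gamma, theta}:
Path 1: phi → gamma ← tau
  gamma is a collider and gamma is conditioned on, which opens it — no node blocks this path, so it is active.
Path 2: phi → gamma → kappa ← tau
  gamma is a chain here and gamma is conditioned on, so the path is blocked at gamma.
Path 3: phi → theta ← tau
  theta is a collider and theta is conditioned on, which opens it — no node blocks this path, so it is active.
At least one path is unblocked, so d-separation fails.

No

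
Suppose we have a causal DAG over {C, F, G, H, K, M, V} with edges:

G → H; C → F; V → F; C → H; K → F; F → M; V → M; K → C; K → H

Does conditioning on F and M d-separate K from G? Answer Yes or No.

Yes

3 paths connect K and G; each must be blocked for d-separation to hold:
Path 1: K → H ← G
  H is a collider here and neither H nor any of its descendants is conditioned on, so the collider stays closed — the path is blocked at H.
Path 2: K → F ← C → H ← G
  H is a collider here and neither H nor any of its descendants is conditioned on, so the collider stays closed — the path is blocked at H.
Path 3: K → C → H ← G
  H is a collider here and neither H nor any of its descendants is conditioned on, so the collider stays closed — the path is blocked at H.
Since every path is blocked, d-separation holds.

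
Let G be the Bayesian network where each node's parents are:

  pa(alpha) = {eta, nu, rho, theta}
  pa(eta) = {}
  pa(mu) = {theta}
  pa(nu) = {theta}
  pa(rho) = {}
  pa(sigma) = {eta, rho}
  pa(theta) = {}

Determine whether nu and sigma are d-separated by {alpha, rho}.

No

We examine all 4 paths between nu and sigma:
  1. nu → alpha ← eta → sigma — alpha:collider[open]; eta:fork[open] ⇒ active
  2. nu → alpha ← rho → sigma — alpha:collider[open]; rho:fork[blocks] ⇒ blocked
  3. nu ← theta → alpha ← eta → sigma — theta:fork[open]; alpha:collider[open]; eta:fork[open] ⇒ active
  4. nu ← theta → alpha ← rho → sigma — theta:fork[open]; alpha:collider[open]; rho:fork[blocks] ⇒ blocked
Since the path nu → alpha ← eta → sigma is active, nu and sigma are not d-separated given {alpha, rho}.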